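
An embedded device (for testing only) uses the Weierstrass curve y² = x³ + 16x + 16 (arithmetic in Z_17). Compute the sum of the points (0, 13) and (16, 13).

(0, 13) + (16, 13). λ = (13 - 13)/(16 - 0) ≡ 0/16 mod 17. 16⁻¹ ≡ 16 (mod 17), so λ ≡ 0.
  x = λ² - 0 - 16 = 0 - 16 ≡ 1; y = λ·(0 - 1) - 13 ≡ 4. → (1, 4)

(1, 4)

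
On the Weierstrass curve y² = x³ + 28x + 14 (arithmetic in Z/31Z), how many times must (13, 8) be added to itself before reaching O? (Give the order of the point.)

2P: tangent at (13, 8): λ = (3·13² + 28)/(2·8) ≡ 8/16. 16⁻¹ ≡ 2 (mod 31) since 16·2 = 32 ≡ 1, so λ ≡ 8·2 ≡ 16.
  x = λ² - 13 - 13 = 256 - 26 ≡ 13; y = λ·(13 - 13) - 8 ≡ 23. → (13, 23)
3P: (13, 23) + (13, 8): same x and y₁ ≡ -y₂, so the sum is O.
3P = O, so the order is 3.

3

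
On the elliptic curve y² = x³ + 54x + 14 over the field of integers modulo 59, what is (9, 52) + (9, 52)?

(35, 36)

tangent at (9, 52): λ = (3·9² + 54)/(2·52) ≡ 2/45. 45⁻¹ ≡ 21 (mod 59), so λ ≡ 2·21 ≡ 42.
  x = λ² - 9 - 9 = 1764 - 18 ≡ 35; y = λ·(9 - 35) - 52 ≡ 36. → (35, 36)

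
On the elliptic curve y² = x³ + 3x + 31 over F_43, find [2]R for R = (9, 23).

tangent at (9, 23): λ = (3·9² + 3)/(2·23) ≡ 31/3. 3⁻¹ ≡ 29 (mod 43) since 3·29 = 87 ≡ 1, so λ ≡ 31·29 ≡ 39.
  x = λ² - 9 - 9 = 1521 - 18 ≡ 41; y = λ·(9 - 41) - 23 ≡ 19. → (41, 19)

(41, 19)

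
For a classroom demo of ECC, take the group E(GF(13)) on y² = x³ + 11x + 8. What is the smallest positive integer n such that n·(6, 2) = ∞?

10

2P: tangent at (6, 2): λ = (3·6² + 11)/(2·2) ≡ 2/4. 4⁻¹ ≡ 10 (mod 13) since 4·10 = 40 ≡ 1, so λ ≡ 2·10 ≡ 7.
  x = λ² - 6 - 6 = 49 - 12 ≡ 11; y = λ·(6 - 11) - 2 ≡ 2. → (11, 2)
3P: (11, 2) + (6, 2). λ = (2 - 2)/(6 - 11) ≡ 0/8 mod 13. 8⁻¹ ≡ 5 (mod 13), so λ ≡ 0.
  x = λ² - 11 - 6 = 0 - 17 ≡ 9; y = λ·(11 - 9) - 2 ≡ 11. → (9, 11)
4P: (9, 11) + (6, 2). λ = (2 - 11)/(6 - 9) ≡ 4/10 mod 13. 10⁻¹ ≡ 4 (mod 13) since 10·4 = 40 ≡ 1, so λ ≡ 3.
  x = λ² - 9 - 6 = 9 - 15 ≡ 7; y = λ·(9 - 7) - 11 ≡ 8. → (7, 8)
5P: (7, 8) + (6, 2). λ = (2 - 8)/(6 - 7) ≡ 7/12 mod 13. 12⁻¹ ≡ 12 (mod 13), so λ ≡ 6.
  x = λ² - 7 - 6 = 36 - 13 ≡ 10; y = λ·(7 - 10) - 8 ≡ 0. → (10, 0)
6P: (10, 0) + (6, 2). λ = (2 - 0)/(6 - 10) ≡ 2/9 mod 13. 9⁻¹ ≡ 3 (mod 13) since 9·3 = 27 ≡ 1, so λ ≡ 6.
  x = λ² - 10 - 6 = 36 - 16 ≡ 7; y = λ·(10 - 7) - 0 ≡ 5. → (7, 5)
7P: (7, 5) + (6, 2). λ = (2 - 5)/(6 - 7) ≡ 10/12 mod 13. 12⁻¹ ≡ 12 (mod 13) since 12·12 = 144 ≡ 1, so λ ≡ 3.
  x = λ² - 7 - 6 = 9 - 13 ≡ 9; y = λ·(7 - 9) - 5 ≡ 2. → (9, 2)
8P: (9, 2) + (6, 2). λ = (2 - 2)/(6 - 9) ≡ 0/10 mod 13. 10⁻¹ ≡ 4 (mod 13), so λ ≡ 0.
  x = λ² - 9 - 6 = 0 - 15 ≡ 11; y = λ·(9 - 11) - 2 ≡ 11. → (11, 11)
9P: (11, 11) + (6, 2). λ = (2 - 11)/(6 - 11) ≡ 4/8 mod 13. 8⁻¹ ≡ 5 (mod 13) since 8·5 = 40 ≡ 1, so λ ≡ 7.
  x = λ² - 11 - 6 = 49 - 17 ≡ 6; y = λ·(11 - 6) - 11 ≡ 11. → (6, 11)
10P: (6, 11) + (6, 2): same x and y₁ ≡ -y₂, so the sum is ∞.
10P = ∞, so the order is 10.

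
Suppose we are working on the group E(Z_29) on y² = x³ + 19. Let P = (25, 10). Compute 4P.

(5, 17)

Double-and-add on 4 = (100)₂. Start with P = (25, 10) for the leading 1-bit.
double: tangent at (25, 10): λ = (3·25² + 0)/(2·10) ≡ 19/20. 20⁻¹ ≡ 16 (mod 29), so λ ≡ 19·16 ≡ 14.
  x = λ² - 25 - 25 = 196 - 50 ≡ 1; y = λ·(25 - 1) - 10 ≡ 7. → (1, 7)
double: tangent at (1, 7): λ = (3·1² + 0)/(2·7) ≡ 3/14. 14⁻¹ ≡ 27 (mod 29), so λ ≡ 3·27 ≡ 23.
  x = λ² - 1 - 1 = 529 - 2 ≡ 5; y = λ·(1 - 5) - 7 ≡ 17. → (5, 17)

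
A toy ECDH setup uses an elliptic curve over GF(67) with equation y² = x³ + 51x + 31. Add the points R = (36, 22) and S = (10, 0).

(36, 22) + (10, 0). λ = (0 - 22)/(10 - 36) ≡ 45/41 mod 67. 41⁻¹ ≡ 18 (mod 67) since 41·18 = 738 ≡ 1, so λ ≡ 6.
  x = λ² - 36 - 10 = 36 - 46 ≡ 57; y = λ·(36 - 57) - 22 ≡ 53. → (57, 53)

(57, 53)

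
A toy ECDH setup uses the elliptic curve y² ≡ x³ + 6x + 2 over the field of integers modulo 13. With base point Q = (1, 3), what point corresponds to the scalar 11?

Repeated addition: build up to 11Q.
2Q: tangent at (1, 3): λ = (3·1² + 6)/(2·3) ≡ 9/6. 6⁻¹ ≡ 11 (mod 13) since 6·11 = 66 ≡ 1, so λ ≡ 9·11 ≡ 8.
  x = λ² - 1 - 1 = 64 - 2 ≡ 10; y = λ·(1 - 10) - 3 ≡ 3. → (10, 3)
3Q: (10, 3) + (1, 3). λ = (3 - 3)/(1 - 10) ≡ 0/4 mod 13. 4⁻¹ ≡ 10 (mod 13) since 4·10 = 40 ≡ 1, so λ ≡ 0.
  x = λ² - 10 - 1 = 0 - 11 ≡ 2; y = λ·(10 - 2) - 3 ≡ 10. → (2, 10)
4Q: (2, 10) + (1, 3). λ = (3 - 10)/(1 - 2) ≡ 6/12 mod 13. 12⁻¹ ≡ 12 (mod 13), so λ ≡ 7.
  x = λ² - 2 - 1 = 49 - 3 ≡ 7; y = λ·(2 - 7) - 10 ≡ 7. → (7, 7)
5Q: (7, 7) + (1, 3). λ = (3 - 7)/(1 - 7) ≡ 9/7 mod 13. 7⁻¹ ≡ 2 (mod 13) since 7·2 = 14 ≡ 1, so λ ≡ 5.
  x = λ² - 7 - 1 = 25 - 8 ≡ 4; y = λ·(7 - 4) - 7 ≡ 8. → (4, 8)
6Q: (4, 8) + (1, 3). λ = (3 - 8)/(1 - 4) ≡ 8/10 mod 13. 10⁻¹ ≡ 4 (mod 13) since 10·4 = 40 ≡ 1, so λ ≡ 6.
  x = λ² - 4 - 1 = 36 - 5 ≡ 5; y = λ·(4 - 5) - 8 ≡ 12. → (5, 12)
7Q: (5, 12) + (1, 3). λ = (3 - 12)/(1 - 5) ≡ 4/9 mod 13. 9⁻¹ ≡ 3 (mod 13) since 9·3 = 27 ≡ 1, so λ ≡ 12.
  x = λ² - 5 - 1 = 144 - 6 ≡ 8; y = λ·(5 - 8) - 12 ≡ 4. → (8, 4)
8Q: (8, 4) + (1, 3). λ = (3 - 4)/(1 - 8) ≡ 12/6 mod 13. 6⁻¹ ≡ 11 (mod 13) since 6·11 = 66 ≡ 1, so λ ≡ 2.
  x = λ² - 8 - 1 = 4 - 9 ≡ 8; y = λ·(8 - 8) - 4 ≡ 9. → (8, 9)
9Q: (8, 9) + (1, 3). λ = (3 - 9)/(1 - 8) ≡ 7/6 mod 13. 6⁻¹ ≡ 11 (mod 13), so λ ≡ 12.
  x = λ² - 8 - 1 = 144 - 9 ≡ 5; y = λ·(8 - 5) - 9 ≡ 1. → (5, 1)
10Q: (5, 1) + (1, 3). λ = (3 - 1)/(1 - 5) ≡ 2/9 mod 13. 9⁻¹ ≡ 3 (mod 13) since 9·3 = 27 ≡ 1, so λ ≡ 6.
  x = λ² - 5 - 1 = 36 - 6 ≡ 4; y = λ·(5 - 4) - 1 ≡ 5. → (4, 5)
11Q: (4, 5) + (1, 3). λ = (3 - 5)/(1 - 4) ≡ 11/10 mod 13. 10⁻¹ ≡ 4 (mod 13), so λ ≡ 5.
  x = λ² - 4 - 1 = 25 - 5 ≡ 7; y = λ·(4 - 7) - 5 ≡ 6. → (7, 6)

(7, 6)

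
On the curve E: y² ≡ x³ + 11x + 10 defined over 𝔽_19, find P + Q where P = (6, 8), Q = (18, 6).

(6, 8) + (18, 6). λ = (6 - 8)/(18 - 6) ≡ 17/12 mod 19. 12⁻¹ ≡ 8 (mod 19) since 12·8 = 96 ≡ 1, so λ ≡ 3.
  x = λ² - 6 - 18 = 9 - 24 ≡ 4; y = λ·(6 - 4) - 8 ≡ 17. → (4, 17)

(4, 17)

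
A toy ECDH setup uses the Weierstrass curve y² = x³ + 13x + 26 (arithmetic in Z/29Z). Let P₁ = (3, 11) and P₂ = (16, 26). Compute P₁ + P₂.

(23, 15)

(3, 11) + (16, 26). λ = (26 - 11)/(16 - 3) ≡ 15/13 mod 29. 13⁻¹ ≡ 9 (mod 29) since 13·9 = 117 ≡ 1, so λ ≡ 19.
  x = λ² - 3 - 16 = 361 - 19 ≡ 23; y = λ·(3 - 23) - 11 ≡ 15. → (23, 15)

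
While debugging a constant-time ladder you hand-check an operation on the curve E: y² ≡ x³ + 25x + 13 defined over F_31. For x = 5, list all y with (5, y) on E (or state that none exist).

x³ + 25x + 13 = 263 ≡ 15 (mod 31).
15 is a non-residue mod 31; no y exists.

none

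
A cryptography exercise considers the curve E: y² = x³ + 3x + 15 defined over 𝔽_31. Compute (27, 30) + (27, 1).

The two points share x = 27 and their y-coordinates satisfy 30 + 1 ≡ 0 (mod 31), so they are inverses. Their sum is O.

O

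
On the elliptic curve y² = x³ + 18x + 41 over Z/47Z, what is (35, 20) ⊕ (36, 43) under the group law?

(35, 27)

(35, 20) + (36, 43). λ = (43 - 20)/(36 - 35) ≡ 23/1 mod 47. 1⁻¹ ≡ 1 (mod 47), so λ ≡ 23.
  x = λ² - 35 - 36 = 529 - 71 ≡ 35; y = λ·(35 - 35) - 20 ≡ 27. → (35, 27)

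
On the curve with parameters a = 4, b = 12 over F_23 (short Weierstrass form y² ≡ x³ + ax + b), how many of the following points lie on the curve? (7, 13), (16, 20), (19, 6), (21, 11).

1

(7, 13): 13² ≡ 8, rhs ≡ 15 → off.
(16, 20): 20² ≡ 9, rhs ≡ 9 → on.
(19, 6): 6² ≡ 13, rhs ≡ 1 → off.
(21, 11): 11² ≡ 6, rhs ≡ 19 → off.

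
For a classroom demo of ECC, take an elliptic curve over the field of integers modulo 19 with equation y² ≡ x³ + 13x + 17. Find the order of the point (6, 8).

4

2P: tangent at (6, 8): λ = (3·6² + 13)/(2·8) ≡ 7/16. 16⁻¹ ≡ 6 (mod 19), so λ ≡ 7·6 ≡ 4.
  x = λ² - 6 - 6 = 16 - 12 ≡ 4; y = λ·(6 - 4) - 8 ≡ 0. → (4, 0)
3P: (4, 0) + (6, 8). λ = (8 - 0)/(6 - 4) ≡ 8/2 mod 19. 2⁻¹ ≡ 10 (mod 19) since 2·10 = 20 ≡ 1, so λ ≡ 4.
  x = λ² - 4 - 6 = 16 - 10 ≡ 6; y = λ·(4 - 6) - 0 ≡ 11. → (6, 11)
4P: (6, 11) + (6, 8): same x and y₁ ≡ -y₂, so the sum is the point at infinity.
4P = the point at infinity, so the order is 4.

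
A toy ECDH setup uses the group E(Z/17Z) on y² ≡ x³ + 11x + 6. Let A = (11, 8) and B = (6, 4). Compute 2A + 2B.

First 2A:
Repeated addition: build up to 2A.
2A: tangent at (11, 8): λ = (3·11² + 11)/(2·8) ≡ 0/16. 16⁻¹ ≡ 16 (mod 17) since 16·16 = 256 ≡ 1, so λ ≡ 0·16 ≡ 0.
  x = λ² - 11 - 11 = 0 - 22 ≡ 12; y = λ·(11 - 12) - 8 ≡ 9. → (12, 9)
2A = (12, 9).
Next 2B:
Repeated addition: build up to 2B.
2B: tangent at (6, 4): λ = (3·6² + 11)/(2·4) ≡ 0/8. 8⁻¹ ≡ 15 (mod 17), so λ ≡ 0·15 ≡ 0.
  x = λ² - 6 - 6 = 0 - 12 ≡ 5; y = λ·(6 - 5) - 4 ≡ 13. → (5, 13)
2B = (5, 13).
Finally 2A + 2B:
(12, 9) + (5, 13). λ = (13 - 9)/(5 - 12) ≡ 4/10 mod 17. 10⁻¹ ≡ 12 (mod 17) since 10·12 = 120 ≡ 1, so λ ≡ 14.
  x = λ² - 12 - 5 = 196 - 17 ≡ 9; y = λ·(12 - 9) - 9 ≡ 16. → (9, 16)

(9, 16)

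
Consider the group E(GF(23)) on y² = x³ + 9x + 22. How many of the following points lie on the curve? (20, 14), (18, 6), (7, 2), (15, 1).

(20, 14): 14² ≡ 12, rhs ≡ 14 → off.
(18, 6): 6² ≡ 13, rhs ≡ 13 → on.
(7, 2): 2² ≡ 4, rhs ≡ 14 → off.
(15, 1): 1² ≡ 1, rhs ≡ 13 → off.

1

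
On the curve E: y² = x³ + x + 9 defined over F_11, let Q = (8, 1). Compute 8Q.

Double-and-add on 8 = (1000)₂. Start with Q = (8, 1) for the leading 1-bit.
double: tangent at (8, 1): λ = (3·8² + 1)/(2·1) ≡ 6/2. 2⁻¹ ≡ 6 (mod 11), so λ ≡ 6·6 ≡ 3.
  x = λ² - 8 - 8 = 9 - 16 ≡ 4; y = λ·(8 - 4) - 1 ≡ 0. → (4, 0)
double: (4, 0) + (4, 0): same x and y₁ ≡ -y₂, so the sum is the point at infinity.
double: the point at infinity + the point at infinity = the point at infinity (identity).

O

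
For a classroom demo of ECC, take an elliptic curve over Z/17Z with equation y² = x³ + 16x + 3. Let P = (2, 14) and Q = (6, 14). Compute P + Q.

(9, 3)

(2, 14) + (6, 14). λ = (14 - 14)/(6 - 2) ≡ 0/4 mod 17. 4⁻¹ ≡ 13 (mod 17), so λ ≡ 0.
  x = λ² - 2 - 6 = 0 - 8 ≡ 9; y = λ·(2 - 9) - 14 ≡ 3. → (9, 3)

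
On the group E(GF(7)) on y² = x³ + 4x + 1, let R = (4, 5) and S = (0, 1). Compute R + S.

(4, 2)

(4, 5) + (0, 1). λ = (1 - 5)/(0 - 4) ≡ 3/3 mod 7. 3⁻¹ ≡ 5 (mod 7) since 3·5 = 15 ≡ 1, so λ ≡ 1.
  x = λ² - 4 - 0 = 1 - 4 ≡ 4; y = λ·(4 - 4) - 5 ≡ 2. → (4, 2)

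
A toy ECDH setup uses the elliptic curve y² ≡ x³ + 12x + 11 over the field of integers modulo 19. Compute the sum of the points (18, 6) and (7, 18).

(18, 6) + (7, 18). λ = (18 - 6)/(7 - 18) ≡ 12/8 mod 19. 8⁻¹ ≡ 12 (mod 19), so λ ≡ 11.
  x = λ² - 18 - 7 = 121 - 25 ≡ 1; y = λ·(18 - 1) - 6 ≡ 10. → (1, 10)

(1, 10)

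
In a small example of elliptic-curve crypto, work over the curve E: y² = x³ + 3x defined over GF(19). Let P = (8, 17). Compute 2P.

(1, 17)

tangent at (8, 17): λ = (3·8² + 3)/(2·17) ≡ 5/15. 15⁻¹ ≡ 14 (mod 19) since 15·14 = 210 ≡ 1, so λ ≡ 5·14 ≡ 13.
  x = λ² - 8 - 8 = 169 - 16 ≡ 1; y = λ·(8 - 1) - 17 ≡ 17. → (1, 17)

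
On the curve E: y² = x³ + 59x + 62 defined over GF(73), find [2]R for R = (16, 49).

(23, 64)

tangent at (16, 49): λ = (3·16² + 59)/(2·49) ≡ 24/25. 25⁻¹ ≡ 38 (mod 73) since 25·38 = 950 ≡ 1, so λ ≡ 24·38 ≡ 36.
  x = λ² - 16 - 16 = 1296 - 32 ≡ 23; y = λ·(16 - 23) - 49 ≡ 64. → (23, 64)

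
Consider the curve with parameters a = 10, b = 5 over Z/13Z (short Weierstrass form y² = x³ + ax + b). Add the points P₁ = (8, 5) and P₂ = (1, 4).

(8, 5) + (1, 4). λ = (4 - 5)/(1 - 8) ≡ 12/6 mod 13. 6⁻¹ ≡ 11 (mod 13) since 6·11 = 66 ≡ 1, so λ ≡ 2.
  x = λ² - 8 - 1 = 4 - 9 ≡ 8; y = λ·(8 - 8) - 5 ≡ 8. → (8, 8)

(8, 8)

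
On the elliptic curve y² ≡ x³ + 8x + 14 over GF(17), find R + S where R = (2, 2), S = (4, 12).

(2, 15)

(2, 2) + (4, 12). λ = (12 - 2)/(4 - 2) ≡ 10/2 mod 17. 2⁻¹ ≡ 9 (mod 17), so λ ≡ 5.
  x = λ² - 2 - 4 = 25 - 6 ≡ 2; y = λ·(2 - 2) - 2 ≡ 15. → (2, 15)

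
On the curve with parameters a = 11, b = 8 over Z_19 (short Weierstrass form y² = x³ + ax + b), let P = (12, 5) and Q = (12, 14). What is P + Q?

O

The two points share x = 12 and their y-coordinates satisfy 5 + 14 ≡ 0 (mod 19), so they are inverses. Their sum is ∞.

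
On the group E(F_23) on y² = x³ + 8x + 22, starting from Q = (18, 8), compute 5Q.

(5, 16)

Repeated addition: build up to 5Q.
2Q: tangent at (18, 8): λ = (3·18² + 8)/(2·8) ≡ 14/16. 16⁻¹ ≡ 13 (mod 23), so λ ≡ 14·13 ≡ 21.
  x = λ² - 18 - 18 = 441 - 36 ≡ 14; y = λ·(18 - 14) - 8 ≡ 7. → (14, 7)
3Q: (14, 7) + (18, 8). λ = (8 - 7)/(18 - 14) ≡ 1/4 mod 23. 4⁻¹ ≡ 6 (mod 23), so λ ≡ 6.
  x = λ² - 14 - 18 = 36 - 32 ≡ 4; y = λ·(14 - 4) - 7 ≡ 7. → (4, 7)
4Q: (4, 7) + (18, 8). λ = (8 - 7)/(18 - 4) ≡ 1/14 mod 23. 14⁻¹ ≡ 5 (mod 23) since 14·5 = 70 ≡ 1, so λ ≡ 5.
  x = λ² - 4 - 18 = 25 - 22 ≡ 3; y = λ·(4 - 3) - 7 ≡ 21. → (3, 21)
5Q: (3, 21) + (18, 8). λ = (8 - 21)/(18 - 3) ≡ 10/15 mod 23. 15⁻¹ ≡ 20 (mod 23), so λ ≡ 16.
  x = λ² - 3 - 18 = 256 - 21 ≡ 5; y = λ·(3 - 5) - 21 ≡ 16. → (5, 16)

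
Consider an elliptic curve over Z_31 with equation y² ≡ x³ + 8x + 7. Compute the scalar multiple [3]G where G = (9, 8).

(9, 23)

Repeated addition: build up to 3G.
2G: tangent at (9, 8): λ = (3·9² + 8)/(2·8) ≡ 3/16. 16⁻¹ ≡ 2 (mod 31), so λ ≡ 3·2 ≡ 6.
  x = λ² - 9 - 9 = 36 - 18 ≡ 18; y = λ·(9 - 18) - 8 ≡ 0. → (18, 0)
3G: (18, 0) + (9, 8). λ = (8 - 0)/(9 - 18) ≡ 8/22 mod 31. 22⁻¹ ≡ 24 (mod 31), so λ ≡ 6.
  x = λ² - 18 - 9 = 36 - 27 ≡ 9; y = λ·(18 - 9) - 0 ≡ 23. → (9, 23)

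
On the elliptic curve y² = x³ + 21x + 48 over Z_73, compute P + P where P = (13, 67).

tangent at (13, 67): λ = (3·13² + 21)/(2·67) ≡ 17/61. 61⁻¹ ≡ 6 (mod 73), so λ ≡ 17·6 ≡ 29.
  x = λ² - 13 - 13 = 841 - 26 ≡ 12; y = λ·(13 - 12) - 67 ≡ 35. → (12, 35)

(12, 35)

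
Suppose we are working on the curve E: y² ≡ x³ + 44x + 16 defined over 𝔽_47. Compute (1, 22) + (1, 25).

O

The two points share x = 1 and their y-coordinates satisfy 22 + 25 ≡ 0 (mod 47), so they are inverses. Their sum is the point at infinity.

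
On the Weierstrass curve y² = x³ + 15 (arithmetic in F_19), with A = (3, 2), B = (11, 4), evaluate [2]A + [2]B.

First 2A:
Repeated addition: build up to 2A.
2A: tangent at (3, 2): λ = (3·3² + 0)/(2·2) ≡ 8/4. 4⁻¹ ≡ 5 (mod 19) since 4·5 = 20 ≡ 1, so λ ≡ 8·5 ≡ 2.
  x = λ² - 3 - 3 = 4 - 6 ≡ 17; y = λ·(3 - 17) - 2 ≡ 8. → (17, 8)
2A = (17, 8).
Next 2B:
Repeated addition: build up to 2B.
2B: tangent at (11, 4): λ = (3·11² + 0)/(2·4) ≡ 2/8. 8⁻¹ ≡ 12 (mod 19) since 8·12 = 96 ≡ 1, so λ ≡ 2·12 ≡ 5.
  x = λ² - 11 - 11 = 25 - 22 ≡ 3; y = λ·(11 - 3) - 4 ≡ 17. → (3, 17)
2B = (3, 17).
Finally 2A + 2B:
(17, 8) + (3, 17). λ = (17 - 8)/(3 - 17) ≡ 9/5 mod 19. 5⁻¹ ≡ 4 (mod 19), so λ ≡ 17.
  x = λ² - 17 - 3 = 289 - 20 ≡ 3; y = λ·(17 - 3) - 8 ≡ 2. → (3, 2)

(3, 2)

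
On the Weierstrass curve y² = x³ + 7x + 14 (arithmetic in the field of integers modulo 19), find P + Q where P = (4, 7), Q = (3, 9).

(4, 7) + (3, 9). λ = (9 - 7)/(3 - 4) ≡ 2/18 mod 19. 18⁻¹ ≡ 18 (mod 19), so λ ≡ 17.
  x = λ² - 4 - 3 = 289 - 7 ≡ 16; y = λ·(4 - 16) - 7 ≡ 17. → (16, 17)

(16, 17)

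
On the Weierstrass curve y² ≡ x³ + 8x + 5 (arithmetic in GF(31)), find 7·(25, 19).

(27, 23)

Write G = (25, 19).
Repeated addition: build up to 7G.
2G: tangent at (25, 19): λ = (3·25² + 8)/(2·19) ≡ 23/7. 7⁻¹ ≡ 9 (mod 31) since 7·9 = 63 ≡ 1, so λ ≡ 23·9 ≡ 21.
  x = λ² - 25 - 25 = 441 - 50 ≡ 19; y = λ·(25 - 19) - 19 ≡ 14. → (19, 14)
3G: (19, 14) + (25, 19). λ = (19 - 14)/(25 - 19) ≡ 5/6 mod 31. 6⁻¹ ≡ 26 (mod 31), so λ ≡ 6.
  x = λ² - 19 - 25 = 36 - 44 ≡ 23; y = λ·(19 - 23) - 14 ≡ 24. → (23, 24)
4G: (23, 24) + (25, 19). λ = (19 - 24)/(25 - 23) ≡ 26/2 mod 31. 2⁻¹ ≡ 16 (mod 31) since 2·16 = 32 ≡ 1, so λ ≡ 13.
  x = λ² - 23 - 25 = 169 - 48 ≡ 28; y = λ·(23 - 28) - 24 ≡ 4. → (28, 4)
5G: (28, 4) + (25, 19). λ = (19 - 4)/(25 - 28) ≡ 15/28 mod 31. 28⁻¹ ≡ 10 (mod 31) since 28·10 = 280 ≡ 1, so λ ≡ 26.
  x = λ² - 28 - 25 = 676 - 53 ≡ 3; y = λ·(28 - 3) - 4 ≡ 26. → (3, 26)
6G: (3, 26) + (25, 19). λ = (19 - 26)/(25 - 3) ≡ 24/22 mod 31. 22⁻¹ ≡ 24 (mod 31), so λ ≡ 18.
  x = λ² - 3 - 25 = 324 - 28 ≡ 17; y = λ·(3 - 17) - 26 ≡ 1. → (17, 1)
7G: (17, 1) + (25, 19). λ = (19 - 1)/(25 - 17) ≡ 18/8 mod 31. 8⁻¹ ≡ 4 (mod 31) since 8·4 = 32 ≡ 1, so λ ≡ 10.
  x = λ² - 17 - 25 = 100 - 42 ≡ 27; y = λ·(17 - 27) - 1 ≡ 23. → (27, 23)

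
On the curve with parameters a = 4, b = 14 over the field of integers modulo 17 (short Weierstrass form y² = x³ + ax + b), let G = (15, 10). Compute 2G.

(6, 4)

tangent at (15, 10): λ = (3·15² + 4)/(2·10) ≡ 16/3. 3⁻¹ ≡ 6 (mod 17), so λ ≡ 16·6 ≡ 11.
  x = λ² - 15 - 15 = 121 - 30 ≡ 6; y = λ·(15 - 6) - 10 ≡ 4. → (6, 4)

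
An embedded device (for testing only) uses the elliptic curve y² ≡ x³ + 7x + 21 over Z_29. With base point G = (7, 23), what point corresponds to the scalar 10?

(23, 16)

Double-and-add on 10 = (1010)₂. Start with G = (7, 23) for the leading 1-bit.
double: tangent at (7, 23): λ = (3·7² + 7)/(2·23) ≡ 9/17. 17⁻¹ ≡ 12 (mod 29), so λ ≡ 9·12 ≡ 21.
  x = λ² - 7 - 7 = 441 - 14 ≡ 21; y = λ·(7 - 21) - 23 ≡ 2. → (21, 2)
double: tangent at (21, 2): λ = (3·21² + 7)/(2·2) ≡ 25/4. 4⁻¹ ≡ 22 (mod 29), so λ ≡ 25·22 ≡ 28.
  x = λ² - 21 - 21 = 784 - 42 ≡ 17; y = λ·(21 - 17) - 2 ≡ 23. → (17, 23)
add G: (17, 23) + (7, 23). λ = (23 - 23)/(7 - 17) ≡ 0/19 mod 29. 19⁻¹ ≡ 26 (mod 29), so λ ≡ 0.
  x = λ² - 17 - 7 = 0 - 24 ≡ 5; y = λ·(17 - 5) - 23 ≡ 6. → (5, 6)
double: tangent at (5, 6): λ = (3·5² + 7)/(2·6) ≡ 24/12. 12⁻¹ ≡ 17 (mod 29) since 12·17 = 204 ≡ 1, so λ ≡ 24·17 ≡ 2.
  x = λ² - 5 - 5 = 4 - 10 ≡ 23; y = λ·(5 - 23) - 6 ≡ 16. → (23, 16)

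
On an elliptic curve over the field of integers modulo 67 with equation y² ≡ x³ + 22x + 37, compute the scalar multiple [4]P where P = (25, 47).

Double-and-add on 4 = (100)₂. Start with P = (25, 47) for the leading 1-bit.
double: tangent at (25, 47): λ = (3·25² + 22)/(2·47) ≡ 21/27. 27⁻¹ ≡ 5 (mod 67), so λ ≡ 21·5 ≡ 38.
  x = λ² - 25 - 25 = 1444 - 50 ≡ 54; y = λ·(25 - 54) - 47 ≡ 57. → (54, 57)
double: tangent at (54, 57): λ = (3·54² + 22)/(2·57) ≡ 60/47. 47⁻¹ ≡ 10 (mod 67), so λ ≡ 60·10 ≡ 64.
  x = λ² - 54 - 54 = 4096 - 108 ≡ 35; y = λ·(54 - 35) - 57 ≡ 20. → (35, 20)

(35, 20)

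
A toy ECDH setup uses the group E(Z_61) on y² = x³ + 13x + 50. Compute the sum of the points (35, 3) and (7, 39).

(35, 3) + (7, 39). λ = (39 - 3)/(7 - 35) ≡ 36/33 mod 61. 33⁻¹ ≡ 37 (mod 61), so λ ≡ 51.
  x = λ² - 35 - 7 = 2601 - 42 ≡ 58; y = λ·(35 - 58) - 3 ≡ 44. → (58, 44)

(58, 44)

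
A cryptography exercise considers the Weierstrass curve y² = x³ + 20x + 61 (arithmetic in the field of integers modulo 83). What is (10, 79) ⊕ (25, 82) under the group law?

(10, 79) + (25, 82). λ = (82 - 79)/(25 - 10) ≡ 3/15 mod 83. 15⁻¹ ≡ 72 (mod 83) since 15·72 = 1080 ≡ 1, so λ ≡ 50.
  x = λ² - 10 - 25 = 2500 - 35 ≡ 58; y = λ·(10 - 58) - 79 ≡ 11. → (58, 11)

(58, 11)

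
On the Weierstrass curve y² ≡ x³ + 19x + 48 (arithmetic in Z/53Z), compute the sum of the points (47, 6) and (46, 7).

(47, 6) + (46, 7). λ = (7 - 6)/(46 - 47) ≡ 1/52 mod 53. 52⁻¹ ≡ 52 (mod 53) since 52·52 = 2704 ≡ 1, so λ ≡ 52.
  x = λ² - 47 - 46 = 2704 - 93 ≡ 14; y = λ·(47 - 14) - 6 ≡ 14. → (14, 14)

(14, 14)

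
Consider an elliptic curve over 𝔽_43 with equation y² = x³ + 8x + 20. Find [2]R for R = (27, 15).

(2, 1)

tangent at (27, 15): λ = (3·27² + 8)/(2·15) ≡ 2/30. 30⁻¹ ≡ 33 (mod 43) since 30·33 = 990 ≡ 1, so λ ≡ 2·33 ≡ 23.
  x = λ² - 27 - 27 = 529 - 54 ≡ 2; y = λ·(27 - 2) - 15 ≡ 1. → (2, 1)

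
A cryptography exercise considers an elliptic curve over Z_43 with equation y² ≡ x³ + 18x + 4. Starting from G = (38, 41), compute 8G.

(22, 13)

Repeated addition: build up to 8G.
2G: tangent at (38, 41): λ = (3·38² + 18)/(2·41) ≡ 7/39. 39⁻¹ ≡ 32 (mod 43), so λ ≡ 7·32 ≡ 9.
  x = λ² - 38 - 38 = 81 - 76 ≡ 5; y = λ·(38 - 5) - 41 ≡ 41. → (5, 41)
3G: (5, 41) + (38, 41). λ = (41 - 41)/(38 - 5) ≡ 0/33 mod 43. 33⁻¹ ≡ 30 (mod 43), so λ ≡ 0.
  x = λ² - 5 - 38 = 0 - 43 ≡ 0; y = λ·(5 - 0) - 41 ≡ 2. → (0, 2)
4G: (0, 2) + (38, 41). λ = (41 - 2)/(38 - 0) ≡ 39/38 mod 43. 38⁻¹ ≡ 17 (mod 43), so λ ≡ 18.
  x = λ² - 0 - 38 = 324 - 38 ≡ 28; y = λ·(0 - 28) - 2 ≡ 10. → (28, 10)
5G: (28, 10) + (38, 41). λ = (41 - 10)/(38 - 28) ≡ 31/10 mod 43. 10⁻¹ ≡ 13 (mod 43), so λ ≡ 16.
  x = λ² - 28 - 38 = 256 - 66 ≡ 18; y = λ·(28 - 18) - 10 ≡ 21. → (18, 21)
6G: (18, 21) + (38, 41). λ = (41 - 21)/(38 - 18) ≡ 20/20 mod 43. 20⁻¹ ≡ 28 (mod 43), so λ ≡ 1.
  x = λ² - 18 - 38 = 1 - 56 ≡ 31; y = λ·(18 - 31) - 21 ≡ 9. → (31, 9)
7G: (31, 9) + (38, 41). λ = (41 - 9)/(38 - 31) ≡ 32/7 mod 43. 7⁻¹ ≡ 37 (mod 43) since 7·37 = 259 ≡ 1, so λ ≡ 23.
  x = λ² - 31 - 38 = 529 - 69 ≡ 30; y = λ·(31 - 30) - 9 ≡ 14. → (30, 14)
8G: (30, 14) + (38, 41). λ = (41 - 14)/(38 - 30) ≡ 27/8 mod 43. 8⁻¹ ≡ 27 (mod 43), so λ ≡ 41.
  x = λ² - 30 - 38 = 1681 - 68 ≡ 22; y = λ·(30 - 22) - 14 ≡ 13. → (22, 13)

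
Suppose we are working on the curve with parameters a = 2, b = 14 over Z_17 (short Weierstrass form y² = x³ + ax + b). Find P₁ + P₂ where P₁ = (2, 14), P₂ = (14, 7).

(5, 9)

(2, 14) + (14, 7). λ = (7 - 14)/(14 - 2) ≡ 10/12 mod 17. 12⁻¹ ≡ 10 (mod 17), so λ ≡ 15.
  x = λ² - 2 - 14 = 225 - 16 ≡ 5; y = λ·(2 - 5) - 14 ≡ 9. → (5, 9)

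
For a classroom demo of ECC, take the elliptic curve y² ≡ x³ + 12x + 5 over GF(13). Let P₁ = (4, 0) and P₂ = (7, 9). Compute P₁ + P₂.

(4, 0) + (7, 9). λ = (9 - 0)/(7 - 4) ≡ 9/3 mod 13. 3⁻¹ ≡ 9 (mod 13) since 3·9 = 27 ≡ 1, so λ ≡ 3.
  x = λ² - 4 - 7 = 9 - 11 ≡ 11; y = λ·(4 - 11) - 0 ≡ 5. → (11, 5)

(11, 5)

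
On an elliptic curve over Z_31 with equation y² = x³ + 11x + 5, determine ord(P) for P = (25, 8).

8

2P: tangent at (25, 8): λ = (3·25² + 11)/(2·8) ≡ 26/16. 16⁻¹ ≡ 2 (mod 31), so λ ≡ 26·2 ≡ 21.
  x = λ² - 25 - 25 = 441 - 50 ≡ 19; y = λ·(25 - 19) - 8 ≡ 25. → (19, 25)
3P: (19, 25) + (25, 8). λ = (8 - 25)/(25 - 19) ≡ 14/6 mod 31. 6⁻¹ ≡ 26 (mod 31), so λ ≡ 23.
  x = λ² - 19 - 25 = 529 - 44 ≡ 20; y = λ·(19 - 20) - 25 ≡ 14. → (20, 14)
4P: (20, 14) + (25, 8). λ = (8 - 14)/(25 - 20) ≡ 25/5 mod 31. 5⁻¹ ≡ 25 (mod 31), so λ ≡ 5.
  x = λ² - 20 - 25 = 25 - 45 ≡ 11; y = λ·(20 - 11) - 14 ≡ 0. → (11, 0)
5P: (11, 0) + (25, 8). λ = (8 - 0)/(25 - 11) ≡ 8/14 mod 31. 14⁻¹ ≡ 20 (mod 31) since 14·20 = 280 ≡ 1, so λ ≡ 5.
  x = λ² - 11 - 25 = 25 - 36 ≡ 20; y = λ·(11 - 20) - 0 ≡ 17. → (20, 17)
6P: (20, 17) + (25, 8). λ = (8 - 17)/(25 - 20) ≡ 22/5 mod 31. 5⁻¹ ≡ 25 (mod 31) since 5·25 = 125 ≡ 1, so λ ≡ 23.
  x = λ² - 20 - 25 = 529 - 45 ≡ 19; y = λ·(20 - 19) - 17 ≡ 6. → (19, 6)
7P: (19, 6) + (25, 8). λ = (8 - 6)/(25 - 19) ≡ 2/6 mod 31. 6⁻¹ ≡ 26 (mod 31), so λ ≡ 21.
  x = λ² - 19 - 25 = 441 - 44 ≡ 25; y = λ·(19 - 25) - 6 ≡ 23. → (25, 23)
8P: (25, 23) + (25, 8): same x and y₁ ≡ -y₂, so the sum is ∞.
8P = ∞, so the order is 8.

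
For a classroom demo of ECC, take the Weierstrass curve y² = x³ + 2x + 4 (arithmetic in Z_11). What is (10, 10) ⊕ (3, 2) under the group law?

(10, 10) + (3, 2). λ = (2 - 10)/(3 - 10) ≡ 3/4 mod 11. 4⁻¹ ≡ 3 (mod 11) since 4·3 = 12 ≡ 1, so λ ≡ 9.
  x = λ² - 10 - 3 = 81 - 13 ≡ 2; y = λ·(10 - 2) - 10 ≡ 7. → (2, 7)

(2, 7)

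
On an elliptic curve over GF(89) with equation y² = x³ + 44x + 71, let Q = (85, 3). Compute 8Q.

Double-and-add on 8 = (1000)₂. Start with Q = (85, 3) for the leading 1-bit.
double: tangent at (85, 3): λ = (3·85² + 44)/(2·3) ≡ 3/6. 6⁻¹ ≡ 15 (mod 89) since 6·15 = 90 ≡ 1, so λ ≡ 3·15 ≡ 45.
  x = λ² - 85 - 85 = 2025 - 170 ≡ 75; y = λ·(85 - 75) - 3 ≡ 2. → (75, 2)
double: tangent at (75, 2): λ = (3·75² + 44)/(2·2) ≡ 9/4. 4⁻¹ ≡ 67 (mod 89), so λ ≡ 9·67 ≡ 69.
  x = λ² - 75 - 75 = 4761 - 150 ≡ 72; y = λ·(75 - 72) - 2 ≡ 27. → (72, 27)
double: tangent at (72, 27): λ = (3·72² + 44)/(2·27) ≡ 21/54. 54⁻¹ ≡ 61 (mod 89), so λ ≡ 21·61 ≡ 35.
  x = λ² - 72 - 72 = 1225 - 144 ≡ 13; y = λ·(72 - 13) - 27 ≡ 80. → (13, 80)

(13, 80)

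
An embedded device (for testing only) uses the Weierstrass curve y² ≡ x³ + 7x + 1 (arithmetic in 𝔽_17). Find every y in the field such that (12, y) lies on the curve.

x³ + 7x + 1 = 1813 ≡ 11 (mod 17).
11 is a non-residue mod 17; no y exists.

none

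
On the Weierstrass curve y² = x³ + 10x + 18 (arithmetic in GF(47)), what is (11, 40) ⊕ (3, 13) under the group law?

(4, 13)

(11, 40) + (3, 13). λ = (13 - 40)/(3 - 11) ≡ 20/39 mod 47. 39⁻¹ ≡ 41 (mod 47), so λ ≡ 21.
  x = λ² - 11 - 3 = 441 - 14 ≡ 4; y = λ·(11 - 4) - 40 ≡ 13. → (4, 13)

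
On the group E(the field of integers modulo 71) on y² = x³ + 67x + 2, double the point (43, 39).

(0, 12)

tangent at (43, 39): λ = (3·43² + 67)/(2·39) ≡ 5/7. 7⁻¹ ≡ 61 (mod 71), so λ ≡ 5·61 ≡ 21.
  x = λ² - 43 - 43 = 441 - 86 ≡ 0; y = λ·(43 - 0) - 39 ≡ 12. → (0, 12)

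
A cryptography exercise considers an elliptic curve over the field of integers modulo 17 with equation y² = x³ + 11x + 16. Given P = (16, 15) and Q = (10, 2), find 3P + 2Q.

First 3P:
Repeated addition: build up to 3P.
2P: tangent at (16, 15): λ = (3·16² + 11)/(2·15) ≡ 14/13. 13⁻¹ ≡ 4 (mod 17) since 13·4 = 52 ≡ 1, so λ ≡ 14·4 ≡ 5.
  x = λ² - 16 - 16 = 25 - 32 ≡ 10; y = λ·(16 - 10) - 15 ≡ 15. → (10, 15)
3P: (10, 15) + (16, 15). λ = (15 - 15)/(16 - 10) ≡ 0/6 mod 17. 6⁻¹ ≡ 3 (mod 17) since 6·3 = 18 ≡ 1, so λ ≡ 0.
  x = λ² - 10 - 16 = 0 - 26 ≡ 8; y = λ·(10 - 8) - 15 ≡ 2. → (8, 2)
3P = (8, 2).
Next 2Q:
Repeated addition: build up to 2Q.
2Q: tangent at (10, 2): λ = (3·10² + 11)/(2·2) ≡ 5/4. 4⁻¹ ≡ 13 (mod 17) since 4·13 = 52 ≡ 1, so λ ≡ 5·13 ≡ 14.
  x = λ² - 10 - 10 = 196 - 20 ≡ 6; y = λ·(10 - 6) - 2 ≡ 3. → (6, 3)
2Q = (6, 3).
Finally 3P + 2Q:
(8, 2) + (6, 3). λ = (3 - 2)/(6 - 8) ≡ 1/15 mod 17. 15⁻¹ ≡ 8 (mod 17) since 15·8 = 120 ≡ 1, so λ ≡ 8.
  x = λ² - 8 - 6 = 64 - 14 ≡ 16; y = λ·(8 - 16) - 2 ≡ 2. → (16, 2)

(16, 2)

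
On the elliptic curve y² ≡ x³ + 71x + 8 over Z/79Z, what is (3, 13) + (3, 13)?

(4, 44)

tangent at (3, 13): λ = (3·3² + 71)/(2·13) ≡ 19/26. 26⁻¹ ≡ 76 (mod 79), so λ ≡ 19·76 ≡ 22.
  x = λ² - 3 - 3 = 484 - 6 ≡ 4; y = λ·(3 - 4) - 13 ≡ 44. → (4, 44)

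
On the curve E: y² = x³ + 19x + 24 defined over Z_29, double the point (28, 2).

(25, 0)

tangent at (28, 2): λ = (3·28² + 19)/(2·2) ≡ 22/4. 4⁻¹ ≡ 22 (mod 29) since 4·22 = 88 ≡ 1, so λ ≡ 22·22 ≡ 20.
  x = λ² - 28 - 28 = 400 - 56 ≡ 25; y = λ·(28 - 25) - 2 ≡ 0. → (25, 0)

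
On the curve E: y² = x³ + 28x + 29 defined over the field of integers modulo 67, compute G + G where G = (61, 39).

(22, 29)

tangent at (61, 39): λ = (3·61² + 28)/(2·39) ≡ 2/11. 11⁻¹ ≡ 61 (mod 67), so λ ≡ 2·61 ≡ 55.
  x = λ² - 61 - 61 = 3025 - 122 ≡ 22; y = λ·(61 - 22) - 39 ≡ 29. → (22, 29)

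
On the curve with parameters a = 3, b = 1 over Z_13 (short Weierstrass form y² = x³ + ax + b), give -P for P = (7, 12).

(7, 1)

-(7, 12) = (7, -12 mod 13) = (7, 1).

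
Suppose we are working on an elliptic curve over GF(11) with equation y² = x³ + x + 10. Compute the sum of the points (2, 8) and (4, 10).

(6, 10)

(2, 8) + (4, 10). λ = (10 - 8)/(4 - 2) ≡ 2/2 mod 11. 2⁻¹ ≡ 6 (mod 11), so λ ≡ 1.
  x = λ² - 2 - 4 = 1 - 6 ≡ 6; y = λ·(2 - 6) - 8 ≡ 10. → (6, 10)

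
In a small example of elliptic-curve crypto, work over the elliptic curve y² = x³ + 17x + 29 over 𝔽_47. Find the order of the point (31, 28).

2P: tangent at (31, 28): λ = (3·31² + 17)/(2·28) ≡ 33/9. 9⁻¹ ≡ 21 (mod 47) since 9·21 = 189 ≡ 1, so λ ≡ 33·21 ≡ 35.
  x = λ² - 31 - 31 = 1225 - 62 ≡ 35; y = λ·(31 - 35) - 28 ≡ 20. → (35, 20)
3P: (35, 20) + (31, 28). λ = (28 - 20)/(31 - 35) ≡ 8/43 mod 47. 43⁻¹ ≡ 35 (mod 47) since 43·35 = 1505 ≡ 1, so λ ≡ 45.
  x = λ² - 35 - 31 = 2025 - 66 ≡ 32; y = λ·(35 - 32) - 20 ≡ 21. → (32, 21)
4P: (32, 21) + (31, 28). λ = (28 - 21)/(31 - 32) ≡ 7/46 mod 47. 46⁻¹ ≡ 46 (mod 47) since 46·46 = 2116 ≡ 1, so λ ≡ 40.
  x = λ² - 32 - 31 = 1600 - 63 ≡ 33; y = λ·(32 - 33) - 21 ≡ 33. → (33, 33)
5P: (33, 33) + (31, 28). λ = (28 - 33)/(31 - 33) ≡ 42/45 mod 47. 45⁻¹ ≡ 23 (mod 47) since 45·23 = 1035 ≡ 1, so λ ≡ 26.
  x = λ² - 33 - 31 = 676 - 64 ≡ 1; y = λ·(33 - 1) - 33 ≡ 0. → (1, 0)
6P: (1, 0) + (31, 28). λ = (28 - 0)/(31 - 1) ≡ 28/30 mod 47. 30⁻¹ ≡ 11 (mod 47), so λ ≡ 26.
  x = λ² - 1 - 31 = 676 - 32 ≡ 33; y = λ·(1 - 33) - 0 ≡ 14. → (33, 14)
7P: (33, 14) + (31, 28). λ = (28 - 14)/(31 - 33) ≡ 14/45 mod 47. 45⁻¹ ≡ 23 (mod 47) since 45·23 = 1035 ≡ 1, so λ ≡ 40.
  x = λ² - 33 - 31 = 1600 - 64 ≡ 32; y = λ·(33 - 32) - 14 ≡ 26. → (32, 26)
8P: (32, 26) + (31, 28). λ = (28 - 26)/(31 - 32) ≡ 2/46 mod 47. 46⁻¹ ≡ 46 (mod 47) since 46·46 = 2116 ≡ 1, so λ ≡ 45.
  x = λ² - 32 - 31 = 2025 - 63 ≡ 35; y = λ·(32 - 35) - 26 ≡ 27. → (35, 27)
9P: (35, 27) + (31, 28). λ = (28 - 27)/(31 - 35) ≡ 1/43 mod 47. 43⁻¹ ≡ 35 (mod 47) since 43·35 = 1505 ≡ 1, so λ ≡ 35.
  x = λ² - 35 - 31 = 1225 - 66 ≡ 31; y = λ·(35 - 31) - 27 ≡ 19. → (31, 19)
10P: (31, 19) + (31, 28): same x and y₁ ≡ -y₂, so the sum is the point at infinity.
10P = the point at infinity, so the order is 10.

10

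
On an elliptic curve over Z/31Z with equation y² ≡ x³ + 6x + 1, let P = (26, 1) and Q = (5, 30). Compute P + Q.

(26, 1) + (5, 30). λ = (30 - 1)/(5 - 26) ≡ 29/10 mod 31. 10⁻¹ ≡ 28 (mod 31) since 10·28 = 280 ≡ 1, so λ ≡ 6.
  x = λ² - 26 - 5 = 36 - 31 ≡ 5; y = λ·(26 - 5) - 1 ≡ 1. → (5, 1)

(5, 1)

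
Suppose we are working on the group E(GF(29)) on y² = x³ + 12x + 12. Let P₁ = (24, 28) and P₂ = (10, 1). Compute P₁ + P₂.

(11, 24)

(24, 28) + (10, 1). λ = (1 - 28)/(10 - 24) ≡ 2/15 mod 29. 15⁻¹ ≡ 2 (mod 29), so λ ≡ 4.
  x = λ² - 24 - 10 = 16 - 34 ≡ 11; y = λ·(24 - 11) - 28 ≡ 24. → (11, 24)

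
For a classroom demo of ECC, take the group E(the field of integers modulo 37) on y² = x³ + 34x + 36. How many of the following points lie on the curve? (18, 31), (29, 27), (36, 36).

1

(18, 31): 31² ≡ 36, rhs ≡ 5 → off.
(29, 27): 27² ≡ 26, rhs ≡ 29 → off.
(36, 36): 36² ≡ 1, rhs ≡ 1 → on.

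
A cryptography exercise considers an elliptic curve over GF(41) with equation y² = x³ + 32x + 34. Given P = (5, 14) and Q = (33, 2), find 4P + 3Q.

First 4P:
Repeated addition: build up to 4P.
2P: tangent at (5, 14): λ = (3·5² + 32)/(2·14) ≡ 25/28. 28⁻¹ ≡ 22 (mod 41), so λ ≡ 25·22 ≡ 17.
  x = λ² - 5 - 5 = 289 - 10 ≡ 33; y = λ·(5 - 33) - 14 ≡ 2. → (33, 2)
3P: (33, 2) + (5, 14). λ = (14 - 2)/(5 - 33) ≡ 12/13 mod 41. 13⁻¹ ≡ 19 (mod 41), so λ ≡ 23.
  x = λ² - 33 - 5 = 529 - 38 ≡ 40; y = λ·(33 - 40) - 2 ≡ 1. → (40, 1)
4P: (40, 1) + (5, 14). λ = (14 - 1)/(5 - 40) ≡ 13/6 mod 41. 6⁻¹ ≡ 7 (mod 41), so λ ≡ 9.
  x = λ² - 40 - 5 = 81 - 45 ≡ 36; y = λ·(40 - 36) - 1 ≡ 35. → (36, 35)
4P = (36, 35).
Next 3Q:
Repeated addition: build up to 3Q.
2Q: tangent at (33, 2): λ = (3·33² + 32)/(2·2) ≡ 19/4. 4⁻¹ ≡ 31 (mod 41), so λ ≡ 19·31 ≡ 15.
  x = λ² - 33 - 33 = 225 - 66 ≡ 36; y = λ·(33 - 36) - 2 ≡ 35. → (36, 35)
3Q: (36, 35) + (33, 2). λ = (2 - 35)/(33 - 36) ≡ 8/38 mod 41. 38⁻¹ ≡ 27 (mod 41), so λ ≡ 11.
  x = λ² - 36 - 33 = 121 - 69 ≡ 11; y = λ·(36 - 11) - 35 ≡ 35. → (11, 35)
3Q = (11, 35).
Finally 4P + 3Q:
(36, 35) + (11, 35). λ = (35 - 35)/(11 - 36) ≡ 0/16 mod 41. 16⁻¹ ≡ 18 (mod 41) since 16·18 = 288 ≡ 1, so λ ≡ 0.
  x = λ² - 36 - 11 = 0 - 47 ≡ 35; y = λ·(36 - 35) - 35 ≡ 6. → (35, 6)

(35, 6)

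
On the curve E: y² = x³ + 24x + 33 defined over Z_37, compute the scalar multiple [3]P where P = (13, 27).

Repeated addition: build up to 3P.
2P: tangent at (13, 27): λ = (3·13² + 24)/(2·27) ≡ 13/17. 17⁻¹ ≡ 24 (mod 37) since 17·24 = 408 ≡ 1, so λ ≡ 13·24 ≡ 16.
  x = λ² - 13 - 13 = 256 - 26 ≡ 8; y = λ·(13 - 8) - 27 ≡ 16. → (8, 16)
3P: (8, 16) + (13, 27). λ = (27 - 16)/(13 - 8) ≡ 11/5 mod 37. 5⁻¹ ≡ 15 (mod 37) since 5·15 = 75 ≡ 1, so λ ≡ 17.
  x = λ² - 8 - 13 = 289 - 21 ≡ 9; y = λ·(8 - 9) - 16 ≡ 4. → (9, 4)

(9, 4)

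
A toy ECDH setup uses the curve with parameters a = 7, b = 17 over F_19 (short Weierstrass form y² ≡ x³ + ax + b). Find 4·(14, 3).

Write P = (14, 3).
Double-and-add on 4 = (100)₂. Start with P = (14, 3) for the leading 1-bit.
double: tangent at (14, 3): λ = (3·14² + 7)/(2·3) ≡ 6/6. 6⁻¹ ≡ 16 (mod 19) since 6·16 = 96 ≡ 1, so λ ≡ 6·16 ≡ 1.
  x = λ² - 14 - 14 = 1 - 28 ≡ 11; y = λ·(14 - 11) - 3 ≡ 0. → (11, 0)
double: (11, 0) + (11, 0): same x and y₁ ≡ -y₂, so the sum is ∞.

O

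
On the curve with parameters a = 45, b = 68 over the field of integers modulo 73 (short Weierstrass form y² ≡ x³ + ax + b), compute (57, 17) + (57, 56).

The two points share x = 57 and their y-coordinates satisfy 17 + 56 ≡ 0 (mod 73), so they are inverses. Their sum is O.

O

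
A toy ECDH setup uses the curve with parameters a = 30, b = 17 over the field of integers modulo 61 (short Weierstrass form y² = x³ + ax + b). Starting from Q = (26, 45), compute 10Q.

(35, 12)

Double-and-add on 10 = (1010)₂. Start with Q = (26, 45) for the leading 1-bit.
double: tangent at (26, 45): λ = (3·26² + 30)/(2·45) ≡ 45/29. 29⁻¹ ≡ 40 (mod 61), so λ ≡ 45·40 ≡ 31.
  x = λ² - 26 - 26 = 961 - 52 ≡ 55; y = λ·(26 - 55) - 45 ≡ 32. → (55, 32)
double: tangent at (55, 32): λ = (3·55² + 30)/(2·32) ≡ 16/3. 3⁻¹ ≡ 41 (mod 61) since 3·41 = 123 ≡ 1, so λ ≡ 16·41 ≡ 46.
  x = λ² - 55 - 55 = 2116 - 110 ≡ 54; y = λ·(55 - 54) - 32 ≡ 14. → (54, 14)
add Q: (54, 14) + (26, 45). λ = (45 - 14)/(26 - 54) ≡ 31/33 mod 61. 33⁻¹ ≡ 37 (mod 61) since 33·37 = 1221 ≡ 1, so λ ≡ 49.
  x = λ² - 54 - 26 = 2401 - 80 ≡ 3; y = λ·(54 - 3) - 14 ≡ 45. → (3, 45)
double: tangent at (3, 45): λ = (3·3² + 30)/(2·45) ≡ 57/29. 29⁻¹ ≡ 40 (mod 61) since 29·40 = 1160 ≡ 1, so λ ≡ 57·40 ≡ 23.
  x = λ² - 3 - 3 = 529 - 6 ≡ 35; y = λ·(3 - 35) - 45 ≡ 12. → (35, 12)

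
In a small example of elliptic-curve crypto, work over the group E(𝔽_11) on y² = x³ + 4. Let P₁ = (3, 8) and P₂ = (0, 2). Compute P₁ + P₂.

(3, 8) + (0, 2). λ = (2 - 8)/(0 - 3) ≡ 5/8 mod 11. 8⁻¹ ≡ 7 (mod 11) since 8·7 = 56 ≡ 1, so λ ≡ 2.
  x = λ² - 3 - 0 = 4 - 3 ≡ 1; y = λ·(3 - 1) - 8 ≡ 7. → (1, 7)

(1, 7)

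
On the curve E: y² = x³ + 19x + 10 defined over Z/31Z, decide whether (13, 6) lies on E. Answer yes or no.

y² = 6² ≡ 5; x³ + 19x + 10 = 2454 ≡ 5 (mod 31). 5 = 5.

yes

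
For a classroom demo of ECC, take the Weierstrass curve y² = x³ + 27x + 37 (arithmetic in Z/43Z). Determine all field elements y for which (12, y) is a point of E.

5, 38

x³ + 27x + 37 = 2089 ≡ 25 (mod 43).
Square roots of 25 mod 43: 5 and 38 (since 5² = 25 ≡ 25).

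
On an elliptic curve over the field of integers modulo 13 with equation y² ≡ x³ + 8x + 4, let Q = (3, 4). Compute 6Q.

O

Repeated addition: build up to 6Q.
2Q: tangent at (3, 4): λ = (3·3² + 8)/(2·4) ≡ 9/8. 8⁻¹ ≡ 5 (mod 13), so λ ≡ 9·5 ≡ 6.
  x = λ² - 3 - 3 = 36 - 6 ≡ 4; y = λ·(3 - 4) - 4 ≡ 3. → (4, 3)
3Q: (4, 3) + (3, 4). λ = (4 - 3)/(3 - 4) ≡ 1/12 mod 13. 12⁻¹ ≡ 12 (mod 13), so λ ≡ 12.
  x = λ² - 4 - 3 = 144 - 7 ≡ 7; y = λ·(4 - 7) - 3 ≡ 0. → (7, 0)
4Q: (7, 0) + (3, 4). λ = (4 - 0)/(3 - 7) ≡ 4/9 mod 13. 9⁻¹ ≡ 3 (mod 13) since 9·3 = 27 ≡ 1, so λ ≡ 12.
  x = λ² - 7 - 3 = 144 - 10 ≡ 4; y = λ·(7 - 4) - 0 ≡ 10. → (4, 10)
5Q: (4, 10) + (3, 4). λ = (4 - 10)/(3 - 4) ≡ 7/12 mod 13. 12⁻¹ ≡ 12 (mod 13), so λ ≡ 6.
  x = λ² - 4 - 3 = 36 - 7 ≡ 3; y = λ·(4 - 3) - 10 ≡ 9. → (3, 9)
6Q: (3, 9) + (3, 4): same x and y₁ ≡ -y₂, so the sum is the point at infinity.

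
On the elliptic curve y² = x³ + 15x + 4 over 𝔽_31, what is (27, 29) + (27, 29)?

tangent at (27, 29): λ = (3·27² + 15)/(2·29) ≡ 1/27. 27⁻¹ ≡ 23 (mod 31), so λ ≡ 1·23 ≡ 23.
  x = λ² - 27 - 27 = 529 - 54 ≡ 10; y = λ·(27 - 10) - 29 ≡ 21. → (10, 21)

(10, 21)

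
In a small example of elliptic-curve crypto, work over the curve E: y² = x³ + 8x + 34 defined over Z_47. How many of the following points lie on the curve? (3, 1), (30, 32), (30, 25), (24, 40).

(3, 1): 1² ≡ 1, rhs ≡ 38 → off.
(30, 32): 32² ≡ 37, rhs ≡ 14 → off.
(30, 25): 25² ≡ 14, rhs ≡ 14 → on.
(24, 40): 40² ≡ 2, rhs ≡ 44 → off.

1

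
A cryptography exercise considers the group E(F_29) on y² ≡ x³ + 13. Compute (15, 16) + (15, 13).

O

The two points share x = 15 and their y-coordinates satisfy 16 + 13 ≡ 0 (mod 29), so they are inverses. Their sum is O.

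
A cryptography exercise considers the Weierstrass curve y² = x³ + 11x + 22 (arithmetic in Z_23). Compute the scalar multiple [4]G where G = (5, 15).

(19, 11)

Repeated addition: build up to 4G.
2G: tangent at (5, 15): λ = (3·5² + 11)/(2·15) ≡ 17/7. 7⁻¹ ≡ 10 (mod 23), so λ ≡ 17·10 ≡ 9.
  x = λ² - 5 - 5 = 81 - 10 ≡ 2; y = λ·(5 - 2) - 15 ≡ 12. → (2, 12)
3G: (2, 12) + (5, 15). λ = (15 - 12)/(5 - 2) ≡ 3/3 mod 23. 3⁻¹ ≡ 8 (mod 23), so λ ≡ 1.
  x = λ² - 2 - 5 = 1 - 7 ≡ 17; y = λ·(2 - 17) - 12 ≡ 19. → (17, 19)
4G: (17, 19) + (5, 15). λ = (15 - 19)/(5 - 17) ≡ 19/11 mod 23. 11⁻¹ ≡ 21 (mod 23), so λ ≡ 8.
  x = λ² - 17 - 5 = 64 - 22 ≡ 19; y = λ·(17 - 19) - 19 ≡ 11. → (19, 11)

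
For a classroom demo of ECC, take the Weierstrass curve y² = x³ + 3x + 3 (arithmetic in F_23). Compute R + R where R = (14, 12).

tangent at (14, 12): λ = (3·14² + 3)/(2·12) ≡ 16/1. 1⁻¹ ≡ 1 (mod 23) since 1·1 = 1 ≡ 1, so λ ≡ 16·1 ≡ 16.
  x = λ² - 14 - 14 = 256 - 28 ≡ 21; y = λ·(14 - 21) - 12 ≡ 14. → (21, 14)

(21, 14)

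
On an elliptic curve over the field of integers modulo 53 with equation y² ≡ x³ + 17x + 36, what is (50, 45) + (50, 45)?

tangent at (50, 45): λ = (3·50² + 17)/(2·45) ≡ 44/37. 37⁻¹ ≡ 43 (mod 53) since 37·43 = 1591 ≡ 1, so λ ≡ 44·43 ≡ 37.
  x = λ² - 50 - 50 = 1369 - 100 ≡ 50; y = λ·(50 - 50) - 45 ≡ 8. → (50, 8)

(50, 8)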